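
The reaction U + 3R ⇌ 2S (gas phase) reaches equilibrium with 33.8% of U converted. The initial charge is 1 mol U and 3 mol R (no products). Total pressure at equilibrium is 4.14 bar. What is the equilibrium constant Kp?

Kp = 0.0568 bar^-2

Let X = conversion of U (basis 1 mol U); extent of reaction ξ = X.
Species balance: n_U = 1 − X; n_R = 3 − 3X; n_S = 2X.
Summing: n_T = 4 − 2X.
At X = 0.338: n_U = 0.662, n_R = 1.99, n_S = 0.676, n_T = 3.32.
p_i = (n_i/n_T)·P. Kp = p_S^2 / (p_U p_R^3) = 0.0568 bar^-2.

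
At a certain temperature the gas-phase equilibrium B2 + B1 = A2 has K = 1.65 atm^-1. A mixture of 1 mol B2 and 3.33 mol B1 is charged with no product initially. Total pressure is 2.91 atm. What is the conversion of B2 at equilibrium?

X = 0.775

Take 1 mol B2 as basis and let X be its fractional conversion, so ξ = X.
Moles: n_B2 = 1 − X; n_B1 = 3.33 − X; n_A2 = X.
n_T = Σnᵢ = 4.33 − X.
With p_i = (n_i/n_T)P, K = p_A2 / (p_B2 p_B1).
Substituting and setting equal to 1.65 atm^-1 gives a polynomial in X; the root in (0,1) is X = 0.775.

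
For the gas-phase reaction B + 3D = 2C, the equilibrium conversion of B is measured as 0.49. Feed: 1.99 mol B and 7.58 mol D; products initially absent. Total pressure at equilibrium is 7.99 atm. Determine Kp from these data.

Take 1.99 mol B as basis and let X be its fractional conversion, so ξ = 1.99X.
Moles: n_B = 1.99 − 1.99X; n_D = 7.58 − 5.97X; n_C = 3.98X.
n_T = Σnᵢ = 9.57 − 3.98X.
At X = 0.49: n_B = 1.01, n_D = 4.65, n_C = 1.95, n_T = 7.62.
p_i = (n_i/n_T)·P. Kp = p_C^2 / (p_B p_D^3) = 0.0338 atm^-2.

Kp = 0.0338 atm^-2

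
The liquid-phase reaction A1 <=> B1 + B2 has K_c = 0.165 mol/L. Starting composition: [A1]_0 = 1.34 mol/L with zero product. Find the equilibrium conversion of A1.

X = 0.295

Let X = conversion of A1; extent ξ = 1.34·X mol/L.
Concentrations: [A1] = 1.34 − 1.34X; [B1] = 1.34X; [B2] = 1.34X.
K_c = [B1] [B2] / ([A1]).
Solving K_c = 0.165 for X ∈ (0,1): X = 0.295.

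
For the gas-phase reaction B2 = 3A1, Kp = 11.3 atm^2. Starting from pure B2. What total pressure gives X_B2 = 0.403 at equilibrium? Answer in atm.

P = 3.53 atm

Take 1 mol B2 as basis and let X be its fractional conversion, so ξ = X.
Mole table: n_B2 = 1 − X; n_A1 = 3X.
Total moles n_T = 1 + 2X.
Kp = p_A1^3 / (p_B2) with p_i = (n_i/n_T)·P.
At X = 0.403: the mole-fraction product g(X) = Π y_i^ν_i = 0.9075. Since Kp = g(X)·P^{2}, P = (Kp/g)^(1/2) = (11.3/0.9075)^(1/2) = 3.53 atm.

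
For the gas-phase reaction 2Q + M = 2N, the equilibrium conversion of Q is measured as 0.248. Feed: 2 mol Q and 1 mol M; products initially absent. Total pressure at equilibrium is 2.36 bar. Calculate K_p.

K_p = 0.169 bar^-1

Let X = conversion of Q (basis 2 mol Q); extent of reaction ξ = X.
At extent ξ: n_Q = 2 − 2X; n_M = 1 − X; n_N = 2X.
Total moles n_T = 3 − X.
At X = 0.248: n_Q = 1.5, n_M = 0.752, n_N = 0.496, n_T = 2.75.
p_i = (n_i/n_T)·P. K_p = p_N^2 / (p_Q^2 p_M) = 0.169 bar^-1.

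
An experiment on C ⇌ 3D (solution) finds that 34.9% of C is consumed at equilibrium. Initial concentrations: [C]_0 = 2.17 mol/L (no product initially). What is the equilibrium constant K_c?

Let X = conversion of C.
Concentrations: [C] = 2.17 − 2.17X; [D] = 6.51X.
At X = 0.349: [C] = 1.41, [D] = 2.27.
K_c = [D]^3 / ([C]) = 8.3 (mol/L)^2.

K_c = 8.3 (mol/L)^2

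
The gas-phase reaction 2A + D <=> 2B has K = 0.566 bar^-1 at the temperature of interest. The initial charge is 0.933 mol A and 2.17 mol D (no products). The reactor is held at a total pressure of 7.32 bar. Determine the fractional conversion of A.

X = 0.625

Let X = conversion of A (basis 0.933 mol A); extent of reaction ξ = 0.467X.
Mole table: n_A = 0.933 − 0.933X; n_D = 2.17 − 0.467X; n_B = 0.933X.
Summing: n_T = 3.1 − 0.467X.
y_i = n_i/n_T, p_i = y_i·P. K = p_B^2 / (p_A^2 p_D).
This yields a degree-3 equation in X; solving on (0,1), X = 0.625.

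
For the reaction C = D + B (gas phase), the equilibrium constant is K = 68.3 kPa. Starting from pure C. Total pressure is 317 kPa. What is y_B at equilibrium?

Basis: 1 mol C initially; let X = conversion of C. Extent ξ = X.
Species balance: n_C = 1 − X; n_D = X; n_B = X.
Summing: n_T = 1 + X.
With p_i = (n_i/n_T)P, K = p_D p_B / (p_C).
Substituting and setting equal to 68.3 kPa gives a polynomial in X; the root in (0,1) is X = 0.421.
Then n_B = 0.421, n_T = 1.42, so y_B = 0.296.

y_B = 0.296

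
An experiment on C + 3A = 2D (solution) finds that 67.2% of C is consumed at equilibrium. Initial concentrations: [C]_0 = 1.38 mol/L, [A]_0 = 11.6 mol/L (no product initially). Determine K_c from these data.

K_c = 0.0111 (mol/L)^-2

Let X = conversion of C.
Concentrations: [C] = 1.38 − 1.38X; [A] = 11.6 − 4.14X; [D] = 2.76X.
At X = 0.672: [C] = 0.453, [A] = 8.82, [D] = 1.85.
K_c = [D]^2 / ([C] [A]^3) = 0.0111 (mol/L)^-2.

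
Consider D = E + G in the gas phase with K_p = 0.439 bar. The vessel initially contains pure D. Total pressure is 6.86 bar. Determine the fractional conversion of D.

Take 1 mol D as basis and let X be its fractional conversion, so ξ = X.
Species balance: n_D = 1 − X; n_E = X; n_G = X.
n_T = Σnᵢ = 1 + X.
Mole fractions y_i = n_i/n_T; K_p = p_E p_G / (p_D) with p_i = y_i·P.
Setting this equal to 0.439 bar and taking the physical root (0 < X < 1) gives X = 0.245.

X = 0.245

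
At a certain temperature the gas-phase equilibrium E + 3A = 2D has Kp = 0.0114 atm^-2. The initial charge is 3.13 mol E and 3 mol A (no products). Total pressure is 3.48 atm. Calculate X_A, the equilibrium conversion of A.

X = 0.205

Basis: 3 mol A initially; let X = conversion of A. Extent ξ = X.
Mole table: n_E = 3.13 − X; n_A = 3 − 3X; n_D = 2X.
Summing: n_T = 6.13 − 2X.
Mole fractions y_i = n_i/n_T; Kp = p_D^2 / (p_E p_A^3) with p_i = y_i·P.
Setting this equal to 0.0114 atm^-2 and taking the physical root (0 < X < 1) gives X = 0.205.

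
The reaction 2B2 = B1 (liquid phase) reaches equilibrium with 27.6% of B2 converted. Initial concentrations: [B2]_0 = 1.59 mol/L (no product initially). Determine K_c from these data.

K_c = 0.166 L/mol

Let X = conversion of B2.
Concentrations: [B2] = 1.59 − 1.59X; [B1] = 0.795X.
At X = 0.276: [B2] = 1.15, [B1] = 0.219.
K_c = [B1] / ([B2]^2) = 0.166 L/mol.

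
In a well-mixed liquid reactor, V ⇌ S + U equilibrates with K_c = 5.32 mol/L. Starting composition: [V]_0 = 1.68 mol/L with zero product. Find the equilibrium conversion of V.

Let X = conversion of V; extent ξ = 1.68·X mol/L.
Concentrations: [V] = 1.68 − 1.68X; [S] = 1.68X; [U] = 1.68X.
K_c = [S] [U] / ([V]).
Solving K_c = 5.32 for X ∈ (0,1): X = 0.799.

X = 0.799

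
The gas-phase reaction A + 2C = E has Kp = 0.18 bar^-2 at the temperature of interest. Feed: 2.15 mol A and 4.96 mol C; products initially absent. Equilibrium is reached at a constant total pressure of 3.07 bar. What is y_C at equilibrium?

y_C = 0.606

Take 2.15 mol A as basis and let X be its fractional conversion, so ξ = 2.15X.
Species balance: n_A = 2.15 − 2.15X; n_C = 4.96 − 4.3X; n_E = 2.15X.
Total moles n_T = 7.11 − 4.3X.
Mole fractions y_i = n_i/n_T; Kp = p_E / (p_A p_C^2) with p_i = y_i·P.
Equating to 0.18 bar^-2 and solving on 0 < X < 1: X = 0.384.
Then n_C = 3.31, n_T = 5.46, so y_C = 0.606.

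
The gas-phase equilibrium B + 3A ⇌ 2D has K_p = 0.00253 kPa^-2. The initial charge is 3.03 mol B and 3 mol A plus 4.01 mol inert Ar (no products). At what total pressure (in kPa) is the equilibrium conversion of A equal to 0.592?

P = 98.6 kPa

Let X = conversion of A (basis 3 mol A); extent of reaction ξ = X.
Moles: n_B = 3.03 − X; n_A = 3 − 3X; n_D = 2X; n_I = 4.01 (inert).
Summing: n_T = 10 − 2X.
K_p = p_D^2 / (p_B p_A^3) with p_i = (n_i/n_T)·P.
At X = 0.592: the mole-fraction product g(X) = Π y_i^ν_i = 24.59. Since K_p = g(X)·P^{-2}, P = (g/K_p)^(1/2) = (24.59/0.00253)^(1/2) = 98.6 kPa.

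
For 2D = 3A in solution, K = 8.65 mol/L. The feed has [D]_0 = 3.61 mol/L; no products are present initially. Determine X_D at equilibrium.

X = 0.535

Let X = conversion of D; extent ξ = 3.61X/2 mol/L.
Concentrations: [D] = 3.61 − 3.61X; [A] = 5.42X.
K = [A]^3 / ([D]^2).
Equating to 8.65 mol/L: the physical root is X = 0.535.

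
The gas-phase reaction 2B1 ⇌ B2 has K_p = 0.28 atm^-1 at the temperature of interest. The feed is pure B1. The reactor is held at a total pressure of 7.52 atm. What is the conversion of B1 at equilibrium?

X = 0.674

Let X = conversion of B1 (basis 1 mol B1); extent of reaction ξ = 0.5X.
At extent ξ: n_B1 = 1 − X; n_B2 = 0.5X.
Total moles n_T = 1 − 0.5X.
Mole fractions y_i = n_i/n_T; K_p = p_B2 / (p_B1^2) with p_i = y_i·P.
Substituting and setting equal to 0.28 atm^-1 gives a polynomial in X; the root in (0,1) is X = 0.674.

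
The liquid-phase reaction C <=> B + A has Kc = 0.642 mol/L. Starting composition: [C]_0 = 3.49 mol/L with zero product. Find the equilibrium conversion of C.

X = 0.347

Let X = conversion of C; extent ξ = 3.49·X mol/L.
Concentrations: [C] = 3.49 − 3.49X; [B] = 3.49X; [A] = 3.49X.
Kc = [B] [A] / ([C]).
Setting equal to 0.642 and solving for X on (0,1) gives X = 0.347.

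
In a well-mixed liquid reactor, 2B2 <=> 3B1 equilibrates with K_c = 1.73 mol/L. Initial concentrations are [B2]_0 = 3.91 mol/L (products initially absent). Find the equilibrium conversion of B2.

X = 0.372

Let X = conversion of B2; extent ξ = 3.91X/2 mol/L.
Concentrations: [B2] = 3.91 − 3.91X; [B1] = 5.87X.
K_c = [B1]^3 / ([B2]^2).
Equating to 1.73 mol/L: the physical root is X = 0.372.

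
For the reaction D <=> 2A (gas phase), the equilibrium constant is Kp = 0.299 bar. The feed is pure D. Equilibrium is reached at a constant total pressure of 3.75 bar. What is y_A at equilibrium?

Basis: 1 mol D initially; let X = conversion of D. Extent ξ = X.
Mole table: n_D = 1 − X; n_A = 2X.
Total moles n_T = 1 + X.
y_i = n_i/n_T, p_i = y_i·P. Kp = p_A^2 / (p_D).
This yields a degree-2 equation in X; solving on (0,1), X = 0.140.
Then n_A = 0.28, n_T = 1.14, so y_A = 0.245.

y_A = 0.245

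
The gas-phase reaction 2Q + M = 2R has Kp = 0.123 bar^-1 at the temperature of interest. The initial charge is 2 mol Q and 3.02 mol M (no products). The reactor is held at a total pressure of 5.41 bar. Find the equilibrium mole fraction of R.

y_R = 0.164

Take 2 mol Q as basis and let X be its fractional conversion, so ξ = X.
Mole table: n_Q = 2 − 2X; n_M = 3.02 − X; n_R = 2X.
n_T = Σnᵢ = 5.02 − X.
With p_i = (n_i/n_T)P, Kp = p_R^2 / (p_Q^2 p_M).
This yields a degree-3 equation in X; solving on (0,1), X = 0.381.
Then n_R = 0.762, n_T = 4.64, so y_R = 0.164.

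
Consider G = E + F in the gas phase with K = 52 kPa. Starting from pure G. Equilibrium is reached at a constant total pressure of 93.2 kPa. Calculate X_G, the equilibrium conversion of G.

X = 0.598

Basis: 1 mol G initially; let X = conversion of G. Extent ξ = X.
At extent ξ: n_G = 1 − X; n_E = X; n_F = X.
Total moles n_T = 1 + X.
y_i = n_i/n_T, p_i = y_i·P. K = p_E p_F / (p_G).
Setting this equal to 52 kPa and taking the physical root (0 < X < 1) gives X = 0.598.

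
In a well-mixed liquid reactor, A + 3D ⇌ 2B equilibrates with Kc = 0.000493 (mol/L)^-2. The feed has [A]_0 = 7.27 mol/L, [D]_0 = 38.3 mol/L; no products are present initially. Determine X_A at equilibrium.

X = 0.457

Let X = conversion of A; extent ξ = 7.27·X mol/L.
Concentrations: [A] = 7.27 − 7.27X; [D] = 38.3 − 21.8X; [B] = 14.5X.
Kc = [B]^2 / ([A] [D]^3).
This equals 0.000493 at X = 0.457 (the root in 0 < X < 1).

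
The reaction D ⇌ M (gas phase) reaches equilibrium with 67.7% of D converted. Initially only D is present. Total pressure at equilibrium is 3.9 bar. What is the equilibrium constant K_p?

Let X = conversion of D (basis 1 mol D); extent of reaction ξ = X.
At extent ξ: n_D = 1 − X; n_M = X.
Since Δν = 0, n_T = 1 throughout.
At X = 0.677: n_D = 0.323, n_M = 0.677, n_T = 1.
p_i = (n_i/n_T)·P. K_p = p_M / (p_D) = 2.1.

K_p = 2.1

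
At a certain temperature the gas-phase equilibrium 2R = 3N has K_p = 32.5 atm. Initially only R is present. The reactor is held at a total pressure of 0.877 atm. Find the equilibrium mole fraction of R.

Let X = conversion of R (basis 1 mol R); extent of reaction ξ = 0.5X.
Mole table: n_R = 1 − X; n_N = 1.5X.
n_T = Σnᵢ = 1 + 0.5X.
With p_i = (n_i/n_T)P, K_p = p_N^3 / (p_R^2).
Substituting and setting equal to 32.5 atm gives a polynomial in X; the root in (0,1) is X = 0.813.
Then n_R = 0.187, n_T = 1.41, so y_R = 0.133.

y_R = 0.133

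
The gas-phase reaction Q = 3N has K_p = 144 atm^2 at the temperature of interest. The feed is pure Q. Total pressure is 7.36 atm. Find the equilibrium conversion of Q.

Let X = conversion of Q (basis 1 mol Q); extent of reaction ξ = X.
At extent ξ: n_Q = 1 − X; n_N = 3X.
n_T = Σnᵢ = 1 + 2X.
With p_i = (n_i/n_T)P, K_p = p_N^3 / (p_Q).
Equating to 144 atm^2 and solving on 0 < X < 1: X = 0.578.

X = 0.578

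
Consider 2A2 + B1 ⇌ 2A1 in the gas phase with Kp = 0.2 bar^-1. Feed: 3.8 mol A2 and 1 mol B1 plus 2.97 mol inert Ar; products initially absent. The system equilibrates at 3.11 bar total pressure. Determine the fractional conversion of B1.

X = 0.358

Basis: 1 mol B1 initially; let X = conversion of B1. Extent ξ = X.
Species balance: n_A2 = 3.8 − 2X; n_B1 = 1 − X; n_A1 = 2X; n_I = 2.97 (inert).
Total moles n_T = 7.77 − X.
Mole fractions y_i = n_i/n_T; Kp = p_A1^2 / (p_A2^2 p_B1) with p_i = y_i·P.
Substituting and setting equal to 0.2 bar^-1 gives a polynomial in X; the root in (0,1) is X = 0.358.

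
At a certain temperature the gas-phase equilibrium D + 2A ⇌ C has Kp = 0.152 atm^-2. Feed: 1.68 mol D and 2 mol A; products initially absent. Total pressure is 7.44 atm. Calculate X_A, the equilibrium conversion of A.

X = 0.671

Let X = conversion of A (basis 2 mol A); extent of reaction ξ = X.
Mole table: n_D = 1.68 − X; n_A = 2 − 2X; n_C = X.
Summing: n_T = 3.68 − 2X.
Mole fractions y_i = n_i/n_T; Kp = p_C / (p_D p_A^2) with p_i = y_i·P.
Setting this equal to 0.152 atm^-2 and taking the physical root (0 < X < 1) gives X = 0.671.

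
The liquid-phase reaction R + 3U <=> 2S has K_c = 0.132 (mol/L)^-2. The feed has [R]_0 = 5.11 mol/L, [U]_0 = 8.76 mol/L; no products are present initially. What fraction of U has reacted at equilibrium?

X = 0.637

Let X = conversion of U; extent ξ = 8.76X/3 mol/L.
Concentrations: [R] = 5.11 − 2.92X; [U] = 8.76 − 8.76X; [S] = 5.84X.
K_c = [S]^2 / ([R] [U]^3).
Equating to 0.132 (mol/L)^-2: the physical root is X = 0.637.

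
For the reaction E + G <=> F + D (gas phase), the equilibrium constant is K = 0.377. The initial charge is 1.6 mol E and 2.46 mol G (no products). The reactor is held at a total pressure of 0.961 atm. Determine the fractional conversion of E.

X = 0.465

Let X = conversion of E (basis 1.6 mol E); extent of reaction ξ = 1.6X.
Moles: n_E = 1.6 − 1.6X; n_G = 2.46 − 1.6X; n_F = 1.6X; n_D = 1.6X.
n_T stays at 4.06 (no change in mole number).
With p_i = (n_i/n_T)P, K = p_F p_D / (p_E p_G).
Substituting and setting equal to 0.377 gives a polynomial in X; the root in (0,1) is X = 0.465.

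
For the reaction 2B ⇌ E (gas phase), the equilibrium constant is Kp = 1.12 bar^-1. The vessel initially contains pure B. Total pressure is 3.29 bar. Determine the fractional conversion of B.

X = 0.748

Basis: 1 mol B initially; let X = conversion of B. Extent ξ = 0.5X.
Species balance: n_B = 1 − X; n_E = 0.5X.
Total moles n_T = 1 − 0.5X.
y_i = n_i/n_T, p_i = y_i·P. Kp = p_E / (p_B^2).
Substituting and setting equal to 1.12 bar^-1 gives a polynomial in X; the root in (0,1) is X = 0.748.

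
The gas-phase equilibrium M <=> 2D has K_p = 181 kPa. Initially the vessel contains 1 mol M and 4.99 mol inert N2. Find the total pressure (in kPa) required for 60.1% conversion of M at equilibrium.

Take 1 mol M as basis and let X be its fractional conversion, so ξ = X.
Moles: n_M = 1 − X; n_D = 2X; n_I = 4.99 (inert).
n_T = Σnᵢ = 5.99 + X.
K_p = p_D^2 / (p_M) with p_i = (n_i/n_T)·P.
At X = 0.601: the mole-fraction product g(X) = Π y_i^ν_i = 0.5494. Since K_p = g(X)·P^{1}, P = (K_p/g)^(1/1) = (181/0.5494)^(1/1) = 329 kPa.

P = 329 kPa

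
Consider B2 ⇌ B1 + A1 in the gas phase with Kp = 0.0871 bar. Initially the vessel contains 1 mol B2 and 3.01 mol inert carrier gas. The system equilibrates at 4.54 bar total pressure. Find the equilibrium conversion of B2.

Let X = conversion of B2 (basis 1 mol B2); extent of reaction ξ = X.
Moles: n_B2 = 1 − X; n_B1 = X; n_A1 = X; n_I = 3.01 (inert).
Summing: n_T = 4.01 + X.
Mole fractions y_i = n_i/n_T; Kp = p_B1 p_A1 / (p_B2) with p_i = y_i·P.
Substituting and setting equal to 0.0871 bar gives a polynomial in X; the root in (0,1) is X = 0.248.

X = 0.248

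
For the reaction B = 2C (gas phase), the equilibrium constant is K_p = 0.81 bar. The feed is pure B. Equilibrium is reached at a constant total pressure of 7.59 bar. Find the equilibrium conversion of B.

Take 1 mol B as basis and let X be its fractional conversion, so ξ = X.
Mole table: n_B = 1 − X; n_C = 2X.
Summing: n_T = 1 + X.
With p_i = (n_i/n_T)P, K_p = p_C^2 / (p_B).
Substituting and setting equal to 0.81 bar gives a polynomial in X; the root in (0,1) is X = 0.161.

X = 0.161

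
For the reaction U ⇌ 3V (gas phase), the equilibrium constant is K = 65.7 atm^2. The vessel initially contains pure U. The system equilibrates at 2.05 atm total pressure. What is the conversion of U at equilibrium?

Take 1 mol U as basis and let X be its fractional conversion, so ξ = X.
Moles: n_U = 1 − X; n_V = 3X.
Total moles n_T = 1 + 2X.
y_i = n_i/n_T, p_i = y_i·P. K = p_V^3 / (p_U).
This yields a degree-3 equation in X; solving on (0,1), X = 0.853.

X = 0.853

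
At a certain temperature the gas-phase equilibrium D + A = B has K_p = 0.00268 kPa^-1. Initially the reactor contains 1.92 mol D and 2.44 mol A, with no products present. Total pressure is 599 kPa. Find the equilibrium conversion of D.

Let X = conversion of D (basis 1.92 mol D); extent of reaction ξ = 1.92X.
Mole table: n_D = 1.92 − 1.92X; n_A = 2.44 − 1.92X; n_B = 1.92X.
n_T = Σnᵢ = 4.36 − 1.92X.
y_i = n_i/n_T, p_i = y_i·P. K_p = p_B / (p_D p_A).
This yields a degree-2 equation in X; solving on (0,1), X = 0.424.

X = 0.424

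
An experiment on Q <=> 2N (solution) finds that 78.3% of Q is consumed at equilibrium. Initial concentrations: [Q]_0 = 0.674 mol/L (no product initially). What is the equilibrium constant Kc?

Let X = conversion of Q.
Concentrations: [Q] = 0.674 − 0.674X; [N] = 1.35X.
At X = 0.783: [Q] = 0.146, [N] = 1.06.
Kc = [N]^2 / ([Q]) = 7.62 mol/L.

Kc = 7.62 mol/L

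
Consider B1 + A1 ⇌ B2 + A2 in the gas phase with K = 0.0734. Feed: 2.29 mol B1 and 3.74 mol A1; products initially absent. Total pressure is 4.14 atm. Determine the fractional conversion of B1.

X = 0.270

Basis: 2.29 mol B1 initially; let X = conversion of B1. Extent ξ = 2.29X.
Moles: n_B1 = 2.29 − 2.29X; n_A1 = 3.74 − 2.29X; n_B2 = 2.29X; n_A2 = 2.29X.
Total moles n_T = 6.03 (Δν = 0, constant).
Mole fractions y_i = n_i/n_T; K = p_B2 p_A2 / (p_B1 p_A1) with p_i = y_i·P.
Setting this equal to 0.0734 and taking the physical root (0 < X < 1) gives X = 0.270.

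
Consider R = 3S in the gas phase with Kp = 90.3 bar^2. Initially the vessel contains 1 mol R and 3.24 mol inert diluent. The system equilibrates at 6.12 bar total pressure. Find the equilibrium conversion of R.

Basis: 1 mol R initially; let X = conversion of R. Extent ξ = X.
At extent ξ: n_R = 1 − X; n_S = 3X; n_I = 3.24 (inert).
n_T = Σnᵢ = 4.24 + 2X.
Mole fractions y_i = n_i/n_T; Kp = p_S^3 / (p_R) with p_i = y_i·P.
Setting this equal to 90.3 bar^2 and taking the physical root (0 < X < 1) gives X = 0.821.

X = 0.821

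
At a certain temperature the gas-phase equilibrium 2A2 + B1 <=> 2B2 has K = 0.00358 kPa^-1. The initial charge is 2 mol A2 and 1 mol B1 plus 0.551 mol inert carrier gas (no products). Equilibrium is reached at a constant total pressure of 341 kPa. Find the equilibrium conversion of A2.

X = 0.334

Let X = conversion of A2 (basis 2 mol A2); extent of reaction ξ = X.
Mole table: n_A2 = 2 − 2X; n_B1 = 1 − X; n_B2 = 2X; n_I = 0.551 (inert).
Summing: n_T = 3.55 − X.
With p_i = (n_i/n_T)P, K = p_B2^2 / (p_A2^2 p_B1).
This yields a degree-3 equation in X; solving on (0,1), X = 0.334.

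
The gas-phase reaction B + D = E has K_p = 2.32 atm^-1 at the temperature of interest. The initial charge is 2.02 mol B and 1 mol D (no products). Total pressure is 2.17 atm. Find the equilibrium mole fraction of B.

y_B = 0.562

Basis: 1 mol D initially; let X = conversion of D. Extent ξ = X.
Mole table: n_B = 2.02 − X; n_D = 1 − X; n_E = X.
n_T = Σnᵢ = 3.02 − X.
With p_i = (n_i/n_T)P, K_p = p_E / (p_B p_D).
Equating to 2.32 atm^-1 and solving on 0 < X < 1: X = 0.739.
Then n_B = 1.28, n_T = 2.28, so y_B = 0.562.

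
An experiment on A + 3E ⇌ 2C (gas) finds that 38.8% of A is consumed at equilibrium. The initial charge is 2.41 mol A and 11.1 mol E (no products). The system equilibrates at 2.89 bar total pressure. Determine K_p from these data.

K_p = 0.0674 bar^-2

Let X = conversion of A (basis 2.41 mol A); extent of reaction ξ = 2.41X.
Species balance: n_A = 2.41 − 2.41X; n_E = 11.1 − 7.23X; n_C = 4.82X.
n_T = Σnᵢ = 13.5 − 4.82X.
At X = 0.388: n_A = 1.47, n_E = 8.29, n_C = 1.87, n_T = 11.6.
p_i = (n_i/n_T)·P. K_p = p_C^2 / (p_A p_E^3) = 0.0674 bar^-2.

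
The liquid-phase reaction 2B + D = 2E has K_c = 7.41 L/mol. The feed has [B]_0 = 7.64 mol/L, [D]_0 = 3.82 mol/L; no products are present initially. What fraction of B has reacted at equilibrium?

Let X = conversion of B; extent ξ = 7.64X/2 mol/L.
Concentrations: [B] = 7.64 − 7.64X; [D] = 3.82 − 3.82X; [E] = 7.64X.
K_c = [E]^2 / ([B]^2 [D]).
Equating to 7.41 L/mol: the physical root is X = 0.733.

X = 0.733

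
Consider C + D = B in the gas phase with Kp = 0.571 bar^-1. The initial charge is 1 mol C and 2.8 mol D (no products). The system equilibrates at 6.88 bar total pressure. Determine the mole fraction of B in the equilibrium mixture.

Take 1 mol C as basis and let X be its fractional conversion, so ξ = X.
Moles: n_C = 1 − X; n_D = 2.8 − X; n_B = X.
Summing: n_T = 3.8 − X.
y_i = n_i/n_T, p_i = y_i·P. Kp = p_B / (p_C p_D).
Substituting and setting equal to 0.571 bar^-1 gives a polynomial in X; the root in (0,1) is X = 0.726.
Then n_B = 0.726, n_T = 3.07, so y_B = 0.236.

y_B = 0.236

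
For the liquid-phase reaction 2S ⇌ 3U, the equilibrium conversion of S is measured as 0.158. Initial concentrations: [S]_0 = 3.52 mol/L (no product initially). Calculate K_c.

K_c = 0.0661 mol/L

Let X = conversion of S.
Concentrations: [S] = 3.52 − 3.52X; [U] = 5.28X.
At X = 0.158: [S] = 2.96, [U] = 0.834.
K_c = [U]^3 / ([S]^2) = 0.0661 mol/L.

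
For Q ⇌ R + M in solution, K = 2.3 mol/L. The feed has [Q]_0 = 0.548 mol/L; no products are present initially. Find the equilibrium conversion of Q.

Let X = conversion of Q; extent ξ = 0.548·X mol/L.
Concentrations: [Q] = 0.548 − 0.548X; [R] = 0.548X; [M] = 0.548X.
K = [R] [M] / ([Q]).
This equals 2.3 at X = 0.834 (the root in 0 < X < 1).

X = 0.834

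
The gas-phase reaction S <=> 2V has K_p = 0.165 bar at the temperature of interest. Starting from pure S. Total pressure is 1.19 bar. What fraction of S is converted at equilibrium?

X = 0.183

Let X = conversion of S (basis 1 mol S); extent of reaction ξ = X.
Mole table: n_S = 1 − X; n_V = 2X.
Total moles n_T = 1 + X.
Mole fractions y_i = n_i/n_T; K_p = p_V^2 / (p_S) with p_i = y_i·P.
Substituting and setting equal to 0.165 bar gives a polynomial in X; the root in (0,1) is X = 0.183.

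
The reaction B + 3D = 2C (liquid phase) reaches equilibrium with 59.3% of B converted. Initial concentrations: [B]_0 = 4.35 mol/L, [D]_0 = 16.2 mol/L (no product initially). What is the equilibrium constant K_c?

K_c = 0.0248 (mol/L)^-2

Let X = conversion of B.
Concentrations: [B] = 4.35 − 4.35X; [D] = 16.2 − 13X; [C] = 8.7X.
At X = 0.593: [B] = 1.77, [D] = 8.46, [C] = 5.16.
K_c = [C]^2 / ([B] [D]^3) = 0.0248 (mol/L)^-2.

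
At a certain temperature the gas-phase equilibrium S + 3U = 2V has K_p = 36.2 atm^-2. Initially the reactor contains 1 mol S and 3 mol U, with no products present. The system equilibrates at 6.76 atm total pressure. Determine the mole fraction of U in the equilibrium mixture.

y_U = 0.180

Take 1 mol S as basis and let X be its fractional conversion, so ξ = X.
Mole table: n_S = 1 − X; n_U = 3 − 3X; n_V = 2X.
Summing: n_T = 4 − 2X.
Mole fractions y_i = n_i/n_T; K_p = p_V^2 / (p_S p_U^3) with p_i = y_i·P.
This yields a degree-4 equation in X; solving on (0,1), X = 0.864.
Then n_U = 0.409, n_T = 2.27, so y_U = 0.180.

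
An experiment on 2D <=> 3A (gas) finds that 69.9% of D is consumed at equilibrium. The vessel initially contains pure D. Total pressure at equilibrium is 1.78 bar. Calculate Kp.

Let X = conversion of D (basis 1 mol D); extent of reaction ξ = 0.5X.
Species balance: n_D = 1 − X; n_A = 1.5X.
Summing: n_T = 1 + 0.5X.
At X = 0.699: n_D = 0.301, n_A = 1.05, n_T = 1.35.
p_i = (n_i/n_T)·P. Kp = p_A^3 / (p_D^2) = 16.8 bar.

Kp = 16.8 bar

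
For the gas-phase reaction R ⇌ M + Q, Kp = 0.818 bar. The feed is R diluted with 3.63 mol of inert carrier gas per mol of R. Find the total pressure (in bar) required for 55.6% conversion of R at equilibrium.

P = 6.09 bar

Basis: 1 mol R initially; let X = conversion of R. Extent ξ = X.
Species balance: n_R = 1 − X; n_M = X; n_Q = X; n_I = 3.63 (inert).
Summing: n_T = 4.63 + X.
Kp = p_M p_Q / (p_R) with p_i = (n_i/n_T)·P.
At X = 0.556: the mole-fraction product g(X) = Π y_i^ν_i = 0.1343. Since Kp = g(X)·P^{1}, P = (Kp/g)^(1/1) = (0.818/0.1343)^(1/1) = 6.09 bar.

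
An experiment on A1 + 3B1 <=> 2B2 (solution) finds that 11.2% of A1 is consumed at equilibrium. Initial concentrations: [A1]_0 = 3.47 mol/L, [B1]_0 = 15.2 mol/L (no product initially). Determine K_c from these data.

Let X = conversion of A1.
Concentrations: [A1] = 3.47 − 3.47X; [B1] = 15.2 − 10.4X; [B2] = 6.94X.
At X = 0.112: [A1] = 3.08, [B1] = 14, [B2] = 0.777.
K_c = [B2]^2 / ([A1] [B1]^3) = 7.09e-05 (mol/L)^-2.

K_c = 7.09e-05 (mol/L)^-2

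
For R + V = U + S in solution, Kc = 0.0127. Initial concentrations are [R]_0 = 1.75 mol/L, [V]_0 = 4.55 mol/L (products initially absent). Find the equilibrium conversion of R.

X = 0.161

Let X = conversion of R; extent ξ = 1.75·X mol/L.
Concentrations: [R] = 1.75 − 1.75X; [V] = 4.55 − 1.75X; [U] = 1.75X; [S] = 1.75X.
Kc = [U] [S] / ([R] [V]).
Solving Kc = 0.0127 for X ∈ (0,1): X = 0.161.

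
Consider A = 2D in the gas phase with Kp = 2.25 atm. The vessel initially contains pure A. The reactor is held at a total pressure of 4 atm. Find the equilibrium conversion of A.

X = 0.351

Basis: 1 mol A initially; let X = conversion of A. Extent ξ = X.
Species balance: n_A = 1 − X; n_D = 2X.
Summing: n_T = 1 + X.
With p_i = (n_i/n_T)P, Kp = p_D^2 / (p_A).
Setting this equal to 2.25 atm and taking the physical root (0 < X < 1) gives X = 0.351.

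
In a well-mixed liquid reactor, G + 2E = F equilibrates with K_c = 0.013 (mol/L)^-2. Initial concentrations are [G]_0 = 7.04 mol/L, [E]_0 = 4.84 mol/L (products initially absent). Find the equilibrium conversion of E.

Let X = conversion of E; extent ξ = 4.84X/2 mol/L.
Concentrations: [G] = 7.04 − 2.42X; [E] = 4.84 − 4.84X; [F] = 2.42X.
K_c = [F] / ([G] [E]^2).
This equals 0.013 at X = 0.340 (the root in 0 < X < 1).

X = 0.340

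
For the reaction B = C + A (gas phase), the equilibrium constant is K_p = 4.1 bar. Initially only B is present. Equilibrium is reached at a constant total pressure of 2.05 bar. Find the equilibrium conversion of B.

Take 1 mol B as basis and let X be its fractional conversion, so ξ = X.
Species balance: n_B = 1 − X; n_C = X; n_A = X.
n_T = Σnᵢ = 1 + X.
y_i = n_i/n_T, p_i = y_i·P. K_p = p_C p_A / (p_B).
This yields a degree-2 equation in X; solving on (0,1), X = 0.816.

X = 0.816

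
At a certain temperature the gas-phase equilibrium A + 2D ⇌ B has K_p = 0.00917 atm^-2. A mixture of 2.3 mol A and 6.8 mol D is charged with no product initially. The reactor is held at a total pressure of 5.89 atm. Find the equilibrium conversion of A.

X = 0.144

Basis: 2.3 mol A initially; let X = conversion of A. Extent ξ = 2.3X.
Species balance: n_A = 2.3 − 2.3X; n_D = 6.8 − 4.6X; n_B = 2.3X.
n_T = Σnᵢ = 9.1 − 4.6X.
With p_i = (n_i/n_T)P, K_p = p_B / (p_A p_D^2).
This yields a degree-3 equation in X; solving on (0,1), X = 0.144.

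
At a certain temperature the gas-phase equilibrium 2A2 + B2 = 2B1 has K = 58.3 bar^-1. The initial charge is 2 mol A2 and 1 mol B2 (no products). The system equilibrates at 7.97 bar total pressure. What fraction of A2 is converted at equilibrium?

X = 0.850

Take 2 mol A2 as basis and let X be its fractional conversion, so ξ = X.
At extent ξ: n_A2 = 2 − 2X; n_B2 = 1 − X; n_B1 = 2X.
Total moles n_T = 3 − X.
Mole fractions y_i = n_i/n_T; K = p_B1^2 / (p_A2^2 p_B2) with p_i = y_i·P.
This yields a degree-3 equation in X; solving on (0,1), X = 0.850.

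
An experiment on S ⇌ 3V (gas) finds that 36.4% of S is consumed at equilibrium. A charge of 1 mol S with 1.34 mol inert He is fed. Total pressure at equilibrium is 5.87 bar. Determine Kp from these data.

Kp = 7.5 bar^2

Let X = conversion of S (basis 1 mol S); extent of reaction ξ = X.
Mole table: n_S = 1 − X; n_V = 3X; n_I = 1.34 (inert).
n_T = Σnᵢ = 2.34 + 2X.
At X = 0.364: n_S = 0.636, n_V = 1.09, n_T = 3.07.
p_i = (n_i/n_T)·P. Kp = p_V^3 / (p_S) = 7.5 bar^2.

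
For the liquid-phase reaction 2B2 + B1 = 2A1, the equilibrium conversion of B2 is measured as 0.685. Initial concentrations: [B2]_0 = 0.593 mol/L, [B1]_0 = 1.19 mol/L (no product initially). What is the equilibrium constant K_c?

Let X = conversion of B2.
Concentrations: [B2] = 0.593 − 0.593X; [B1] = 1.19 − 0.296X; [A1] = 0.593X.
At X = 0.685: [B2] = 0.187, [B1] = 0.987, [A1] = 0.406.
K_c = [A1]^2 / ([B2]^2 [B1]) = 4.79 L/mol.

K_c = 4.79 L/mol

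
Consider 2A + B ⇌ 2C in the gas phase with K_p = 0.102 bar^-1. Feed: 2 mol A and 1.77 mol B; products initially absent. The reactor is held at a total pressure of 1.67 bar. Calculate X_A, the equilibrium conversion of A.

X = 0.214

Take 2 mol A as basis and let X be its fractional conversion, so ξ = X.
Mole table: n_A = 2 − 2X; n_B = 1.77 − X; n_C = 2X.
n_T = Σnᵢ = 3.77 − X.
With p_i = (n_i/n_T)P, K_p = p_C^2 / (p_A^2 p_B).
Equating to 0.102 bar^-1 and solving on 0 < X < 1: X = 0.214.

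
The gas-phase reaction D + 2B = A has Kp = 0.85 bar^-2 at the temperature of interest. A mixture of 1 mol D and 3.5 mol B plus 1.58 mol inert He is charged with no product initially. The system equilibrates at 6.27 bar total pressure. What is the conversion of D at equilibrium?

Take 1 mol D as basis and let X be its fractional conversion, so ξ = X.
Species balance: n_D = 1 − X; n_B = 3.5 − 2X; n_A = X; n_I = 1.58 (inert).
n_T = Σnᵢ = 6.08 − 2X.
Mole fractions y_i = n_i/n_T; Kp = p_A / (p_D p_B^2) with p_i = y_i·P.
Equating to 0.85 bar^-2 and solving on 0 < X < 1: X = 0.850.

X = 0.850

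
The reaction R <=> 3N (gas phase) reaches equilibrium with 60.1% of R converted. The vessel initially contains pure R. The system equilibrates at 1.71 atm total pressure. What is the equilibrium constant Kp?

Kp = 8.86 atm^2

Basis: 1 mol R initially; let X = conversion of R. Extent ξ = X.
At extent ξ: n_R = 1 − X; n_N = 3X.
Total moles n_T = 1 + 2X.
At X = 0.601: n_R = 0.399, n_N = 1.8, n_T = 2.2.
p_i = (n_i/n_T)·P. Kp = p_N^3 / (p_R) = 8.86 atm^2.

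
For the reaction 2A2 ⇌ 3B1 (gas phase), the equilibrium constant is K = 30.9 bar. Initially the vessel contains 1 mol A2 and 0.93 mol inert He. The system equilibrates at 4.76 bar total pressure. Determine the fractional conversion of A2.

X = 0.713

Take 1 mol A2 as basis and let X be its fractional conversion, so ξ = 0.5X.
Moles: n_A2 = 1 − X; n_B1 = 1.5X; n_I = 0.93 (inert).
Summing: n_T = 1.93 + 0.5X.
With p_i = (n_i/n_T)P, K = p_B1^3 / (p_A2^2).
Equating to 30.9 bar and solving on 0 < X < 1: X = 0.713.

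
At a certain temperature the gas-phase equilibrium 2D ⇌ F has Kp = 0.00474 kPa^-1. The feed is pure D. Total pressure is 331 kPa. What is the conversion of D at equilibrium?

X = 0.629

Take 1 mol D as basis and let X be its fractional conversion, so ξ = 0.5X.
Moles: n_D = 1 − X; n_F = 0.5X.
Summing: n_T = 1 − 0.5X.
With p_i = (n_i/n_T)P, Kp = p_F / (p_D^2).
This yields a degree-2 equation in X; solving on (0,1), X = 0.629.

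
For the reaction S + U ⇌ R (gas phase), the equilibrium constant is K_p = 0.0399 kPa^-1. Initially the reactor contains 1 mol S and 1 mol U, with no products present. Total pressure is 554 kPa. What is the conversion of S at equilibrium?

Let X = conversion of S (basis 1 mol S); extent of reaction ξ = X.
Moles: n_S = 1 − X; n_U = 1 − X; n_R = X.
Total moles n_T = 2 − X.
y_i = n_i/n_T, p_i = y_i·P. K_p = p_R / (p_S p_U).
Equating to 0.0399 kPa^-1 and solving on 0 < X < 1: X = 0.792.

X = 0.792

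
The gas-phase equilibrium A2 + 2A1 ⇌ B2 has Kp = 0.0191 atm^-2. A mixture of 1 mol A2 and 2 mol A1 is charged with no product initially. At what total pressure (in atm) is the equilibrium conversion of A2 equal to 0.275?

P = 7.53 atm

Basis: 1 mol A2 initially; let X = conversion of A2. Extent ξ = X.
At extent ξ: n_A2 = 1 − X; n_A1 = 2 − 2X; n_B2 = X.
n_T = Σnᵢ = 3 − 2X.
Kp = p_B2 / (p_A2 p_A1^2) with p_i = (n_i/n_T)·P.
At X = 0.275: the mole-fraction product g(X) = Π y_i^ν_i = 1.083. Since Kp = g(X)·P^{-2}, P = (g/Kp)^(1/2) = (1.083/0.0191)^(1/2) = 7.53 atm.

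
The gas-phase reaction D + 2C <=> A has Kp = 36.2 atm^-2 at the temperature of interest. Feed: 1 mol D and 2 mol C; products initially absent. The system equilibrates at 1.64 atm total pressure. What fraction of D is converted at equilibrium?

X = 0.845

Take 1 mol D as basis and let X be its fractional conversion, so ξ = X.
Mole table: n_D = 1 − X; n_C = 2 − 2X; n_A = X.
n_T = Σnᵢ = 3 − 2X.
With p_i = (n_i/n_T)P, Kp = p_A / (p_D p_C^2).
Substituting and setting equal to 36.2 atm^-2 gives a polynomial in X; the root in (0,1) is X = 0.845.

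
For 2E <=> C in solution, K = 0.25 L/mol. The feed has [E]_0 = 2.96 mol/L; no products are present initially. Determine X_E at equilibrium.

X = 0.449

Let X = conversion of E; extent ξ = 2.96X/2 mol/L.
Concentrations: [E] = 2.96 − 2.96X; [C] = 1.48X.
K = [C] / ([E]^2).
This equals 0.25 at X = 0.449 (the root in 0 < X < 1).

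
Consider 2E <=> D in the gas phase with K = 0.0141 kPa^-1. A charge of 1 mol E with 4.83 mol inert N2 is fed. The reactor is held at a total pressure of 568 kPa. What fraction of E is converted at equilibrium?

Basis: 1 mol E initially; let X = conversion of E. Extent ξ = 0.5X.
Species balance: n_E = 1 − X; n_D = 0.5X; n_I = 4.83 (inert).
n_T = Σnᵢ = 5.83 − 0.5X.
y_i = n_i/n_T, p_i = y_i·P. K = p_D / (p_E^2).
Substituting and setting equal to 0.0141 kPa^-1 gives a polynomial in X; the root in (0,1) is X = 0.560.

X = 0.560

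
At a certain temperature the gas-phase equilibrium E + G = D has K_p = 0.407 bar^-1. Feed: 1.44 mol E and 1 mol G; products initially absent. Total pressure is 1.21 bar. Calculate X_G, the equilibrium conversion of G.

X = 0.213

Let X = conversion of G (basis 1 mol G); extent of reaction ξ = X.
At extent ξ: n_E = 1.44 − X; n_G = 1 − X; n_D = X.
n_T = Σnᵢ = 2.44 − X.
With p_i = (n_i/n_T)P, K_p = p_D / (p_E p_G).
Equating to 0.407 bar^-1 and solving on 0 < X < 1: X = 0.213.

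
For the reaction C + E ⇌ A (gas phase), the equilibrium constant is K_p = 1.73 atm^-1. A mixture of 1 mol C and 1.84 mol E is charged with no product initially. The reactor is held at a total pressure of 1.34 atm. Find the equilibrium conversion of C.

Let X = conversion of C (basis 1 mol C); extent of reaction ξ = X.
Moles: n_C = 1 − X; n_E = 1.84 − X; n_A = X.
n_T = Σnᵢ = 2.84 − X.
Mole fractions y_i = n_i/n_T; K_p = p_A / (p_C p_E) with p_i = y_i·P.
This yields a degree-2 equation in X; solving on (0,1), X = 0.565.

X = 0.565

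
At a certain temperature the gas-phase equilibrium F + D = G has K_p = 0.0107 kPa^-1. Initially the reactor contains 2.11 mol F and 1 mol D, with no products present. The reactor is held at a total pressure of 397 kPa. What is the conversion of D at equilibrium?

X = 0.712

Take 1 mol D as basis and let X be its fractional conversion, so ξ = X.
Species balance: n_F = 2.11 − X; n_D = 1 − X; n_G = X.
Total moles n_T = 3.11 − X.
With p_i = (n_i/n_T)P, K_p = p_G / (p_F p_D).
Setting this equal to 0.0107 kPa^-1 and taking the physical root (0 < X < 1) gives X = 0.712.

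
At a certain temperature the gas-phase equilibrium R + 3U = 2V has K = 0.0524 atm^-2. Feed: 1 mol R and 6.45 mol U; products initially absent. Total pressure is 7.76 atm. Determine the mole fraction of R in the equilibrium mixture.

Let X = conversion of R (basis 1 mol R); extent of reaction ξ = X.
Moles: n_R = 1 − X; n_U = 6.45 − 3X; n_V = 2X.
n_T = Σnᵢ = 7.45 − 2X.
With p_i = (n_i/n_T)P, K = p_V^2 / (p_R p_U^3).
Substituting and setting equal to 0.0524 atm^-2 gives a polynomial in X; the root in (0,1) is X = 0.711.
Then n_R = 0.289, n_T = 6.03, so y_R = 0.048.

y_R = 0.048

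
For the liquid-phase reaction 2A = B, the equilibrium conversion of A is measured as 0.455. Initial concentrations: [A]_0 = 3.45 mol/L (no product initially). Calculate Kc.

Kc = 0.222 L/mol

Let X = conversion of A.
Concentrations: [A] = 3.45 − 3.45X; [B] = 1.73X.
At X = 0.455: [A] = 1.88, [B] = 0.785.
Kc = [B] / ([A]^2) = 0.222 L/mol.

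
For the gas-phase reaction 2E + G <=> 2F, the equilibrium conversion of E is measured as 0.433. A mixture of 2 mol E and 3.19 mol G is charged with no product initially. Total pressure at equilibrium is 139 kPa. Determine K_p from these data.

Basis: 2 mol E initially; let X = conversion of E. Extent ξ = X.
Moles: n_E = 2 − 2X; n_G = 3.19 − X; n_F = 2X.
Summing: n_T = 5.19 − X.
At X = 0.433: n_E = 1.13, n_G = 2.76, n_F = 0.866, n_T = 4.76.
p_i = (n_i/n_T)·P. K_p = p_F^2 / (p_E^2 p_G) = 0.00724 kPa^-1.

K_p = 0.00724 kPa^-1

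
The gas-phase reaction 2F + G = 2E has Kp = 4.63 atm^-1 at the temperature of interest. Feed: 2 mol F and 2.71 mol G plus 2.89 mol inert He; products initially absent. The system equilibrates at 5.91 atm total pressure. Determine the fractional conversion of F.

X = 0.737

Let X = conversion of F (basis 2 mol F); extent of reaction ξ = X.
Moles: n_F = 2 − 2X; n_G = 2.71 − X; n_E = 2X; n_I = 2.89 (inert).
Summing: n_T = 7.6 − X.
y_i = n_i/n_T, p_i = y_i·P. Kp = p_E^2 / (p_F^2 p_G).
Substituting and setting equal to 4.63 atm^-1 gives a polynomial in X; the root in (0,1) is X = 0.737.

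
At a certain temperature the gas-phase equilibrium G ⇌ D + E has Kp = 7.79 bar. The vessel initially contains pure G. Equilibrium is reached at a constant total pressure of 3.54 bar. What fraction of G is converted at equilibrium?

Let X = conversion of G (basis 1 mol G); extent of reaction ξ = X.
At extent ξ: n_G = 1 − X; n_D = X; n_E = X.
Total moles n_T = 1 + X.
y_i = n_i/n_T, p_i = y_i·P. Kp = p_D p_E / (p_G).
Equating to 7.79 bar and solving on 0 < X < 1: X = 0.829.

X = 0.829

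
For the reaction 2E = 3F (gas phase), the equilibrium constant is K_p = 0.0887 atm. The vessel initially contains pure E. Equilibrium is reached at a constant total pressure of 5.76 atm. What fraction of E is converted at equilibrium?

X = 0.152

Basis: 1 mol E initially; let X = conversion of E. Extent ξ = 0.5X.
Moles: n_E = 1 − X; n_F = 1.5X.
Total moles n_T = 1 + 0.5X.
Mole fractions y_i = n_i/n_T; K_p = p_F^3 / (p_E^2) with p_i = y_i·P.
Equating to 0.0887 atm and solving on 0 < X < 1: X = 0.152.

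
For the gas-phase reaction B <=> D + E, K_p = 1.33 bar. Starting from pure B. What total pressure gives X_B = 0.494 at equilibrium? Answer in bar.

P = 4.12 bar

Basis: 1 mol B initially; let X = conversion of B. Extent ξ = X.
Species balance: n_B = 1 − X; n_D = X; n_E = X.
Total moles n_T = 1 + X.
K_p = p_D p_E / (p_B) with p_i = (n_i/n_T)·P.
At X = 0.494: the mole-fraction product g(X) = Π y_i^ν_i = 0.3228. Since K_p = g(X)·P^{1}, P = (K_p/g)^(1/1) = (1.33/0.3228)^(1/1) = 4.12 bar.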